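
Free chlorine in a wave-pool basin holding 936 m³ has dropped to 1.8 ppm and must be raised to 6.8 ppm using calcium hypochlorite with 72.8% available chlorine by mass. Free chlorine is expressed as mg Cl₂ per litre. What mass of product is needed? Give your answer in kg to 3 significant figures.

6.43 kg

Volume: 936 m³ = 936,000 L.
Chlorine deficit: 6.8 − 1.8 = 5 ppm = 5 mg/L as Cl₂.
Cl₂ equivalent needed: 5 mg/L × 936,000 L = 4,680,000 mg = 4680 g.
Product at 72.8% available chlorine: 4680 / 0.728 = 6429 g.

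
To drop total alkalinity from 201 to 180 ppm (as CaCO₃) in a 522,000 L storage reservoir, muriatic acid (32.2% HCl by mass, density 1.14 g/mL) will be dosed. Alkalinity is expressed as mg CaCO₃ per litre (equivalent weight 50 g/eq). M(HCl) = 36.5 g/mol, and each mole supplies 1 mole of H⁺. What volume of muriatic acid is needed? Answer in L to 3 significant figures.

21.8 L

Alkalinity to neutralize: (201 − 180) = 21 mg/L as CaCO₃ × 522,000 L = 10,960 g as CaCO₃.
Equivalents of H⁺ required: 10,960 ÷ 50 g/eq = 219.2 eq = 219.2 mol HCl.
Mass of HCl: 219.2 × 36.5 = 8002 g.
Mass of 32.2% solution: 8002 / 0.322 = 24,850 g.
Volume: 24,850 g ÷ 1.14 g/mL = 21,800 mL.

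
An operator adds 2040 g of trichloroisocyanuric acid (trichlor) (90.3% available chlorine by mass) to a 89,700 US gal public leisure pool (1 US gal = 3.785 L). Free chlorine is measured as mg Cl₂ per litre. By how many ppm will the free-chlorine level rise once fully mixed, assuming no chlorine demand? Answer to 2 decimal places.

5.43 ppm

Volume: 89,700 US gal × 3.785 L/gal = 339,514 L.
Available chlorine delivered: 2040 g × 0.903 = 1842 g as Cl₂.
Concentration rise: 1842 g / 339,514 L = 5.426 mg/L = 5.43 ppm.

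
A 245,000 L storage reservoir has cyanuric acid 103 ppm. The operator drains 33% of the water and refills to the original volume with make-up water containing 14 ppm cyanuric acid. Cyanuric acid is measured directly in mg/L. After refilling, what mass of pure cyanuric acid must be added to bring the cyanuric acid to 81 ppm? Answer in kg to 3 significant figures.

1.81 kg

After draining 33% and refilling: 103 × 0.67 + 14 × 0.33 = 73.63 ppm.
Deficit to target: 81 − 73.63 = 7.37 mg/L.
Mass: 7.37 mg/L × 245,000 L = 1806 g cyanuric acid.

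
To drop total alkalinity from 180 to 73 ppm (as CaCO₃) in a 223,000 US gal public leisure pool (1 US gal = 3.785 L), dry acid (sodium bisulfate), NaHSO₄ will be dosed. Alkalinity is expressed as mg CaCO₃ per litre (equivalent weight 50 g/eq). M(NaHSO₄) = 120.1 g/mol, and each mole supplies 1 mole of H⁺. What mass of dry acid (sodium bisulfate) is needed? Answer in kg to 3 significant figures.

217 kg

Volume: 223,000 US gal × 3.785 L/gal = 844,055 L.
Alkalinity to neutralize: (180 − 73) = 107 mg/L as CaCO₃ × 844,055 L = 90,310 g as CaCO₃.
Equivalents of H⁺ required: 90,310 ÷ 50 g/eq = 1806 eq = 1806 mol NaHSO₄.
Mass of NaHSO₄: 1806 × 120.1 = 216,900 g.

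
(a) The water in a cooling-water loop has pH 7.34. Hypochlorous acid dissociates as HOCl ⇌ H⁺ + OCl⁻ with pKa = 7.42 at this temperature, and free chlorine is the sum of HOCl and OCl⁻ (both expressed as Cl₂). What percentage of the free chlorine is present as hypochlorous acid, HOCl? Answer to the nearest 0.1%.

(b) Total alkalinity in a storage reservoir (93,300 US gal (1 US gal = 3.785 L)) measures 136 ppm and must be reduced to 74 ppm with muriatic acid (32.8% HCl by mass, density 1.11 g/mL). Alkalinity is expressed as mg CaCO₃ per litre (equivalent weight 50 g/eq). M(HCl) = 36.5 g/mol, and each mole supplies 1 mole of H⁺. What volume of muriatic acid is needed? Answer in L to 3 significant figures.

(a) [OCl⁻]/[HOCl] = 10^(pH − pKa) = 10^(7.34 − 7.42) = 10^-0.08 = 0.8318.
(a) Fraction as HOCl = 1 / (1 + 0.8318) = 0.5459.

(b) Volume: 93,300 US gal × 3.785 L/gal = 353,140 L.
(b) Alkalinity to neutralize: (136 − 74) = 62 mg/L as CaCO₃ × 353,140 L = 21,890 g as CaCO₃.
(b) Equivalents of H⁺ required: 21,890 ÷ 50 g/eq = 437.9 eq = 437.9 mol HCl.
(b) Mass of HCl: 437.9 × 36.5 = 15,980 g.
(b) Mass of 32.8% solution: 15,980 / 0.328 = 48,730 g.
(b) Volume: 48,730 g ÷ 1.11 g/mL = 43,900 mL.

(a) 54.6%; (b) 43.9 L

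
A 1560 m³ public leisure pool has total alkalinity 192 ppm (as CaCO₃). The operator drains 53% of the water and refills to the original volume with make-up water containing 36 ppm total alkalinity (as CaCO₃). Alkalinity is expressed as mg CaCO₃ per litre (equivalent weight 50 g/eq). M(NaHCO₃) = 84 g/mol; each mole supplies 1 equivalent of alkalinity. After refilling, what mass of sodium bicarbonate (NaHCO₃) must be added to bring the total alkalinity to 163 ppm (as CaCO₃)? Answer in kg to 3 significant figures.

Volume: 1560 m³ = 1,560,000 L.
After draining 53% and refilling: 192 × 0.47 + 36 × 0.53 = 109.32 ppm.
Deficit to target: 163 − 109.32 = 53.68 mg/L.
As CaCO₃: 53.68 mg/L × 1,560,000 L = 83,740 g; ÷ 50 g/eq ÷ 1 = 1675 mol NaHCO₃.
Mass: 1675 × 84 = 140,700 g.

141 kg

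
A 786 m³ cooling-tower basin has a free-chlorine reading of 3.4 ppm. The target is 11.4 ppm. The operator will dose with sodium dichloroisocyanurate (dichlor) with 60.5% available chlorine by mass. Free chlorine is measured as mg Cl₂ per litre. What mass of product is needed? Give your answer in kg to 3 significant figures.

10.4 kg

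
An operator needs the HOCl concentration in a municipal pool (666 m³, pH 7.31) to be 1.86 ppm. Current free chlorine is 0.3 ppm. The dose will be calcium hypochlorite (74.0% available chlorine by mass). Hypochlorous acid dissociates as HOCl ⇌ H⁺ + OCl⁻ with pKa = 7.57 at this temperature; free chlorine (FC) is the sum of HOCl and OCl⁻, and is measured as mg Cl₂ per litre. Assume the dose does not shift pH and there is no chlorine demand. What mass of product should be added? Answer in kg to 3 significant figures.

Volume: 666 m³ = 666,000 L.
[OCl⁻]/[HOCl] = 10^(pH − pKa) = 10^(7.31 − 7.57) = 0.5495; fraction as HOCl = 1/(1 + 0.5495) = 0.6454.
Free chlorine required for 1.86 ppm HOCl: 1.86 / 0.6454 = 2.882 ppm.
FC to add: 2.882 − 0.3 = 2.582 mg/L as Cl₂.
Cl₂ equivalent: 2.582 mg/L × 666,000 L = 1720 g.
Product at 74.0% available Cl: 1720 / 0.74 = 2324 g.

2.32 kg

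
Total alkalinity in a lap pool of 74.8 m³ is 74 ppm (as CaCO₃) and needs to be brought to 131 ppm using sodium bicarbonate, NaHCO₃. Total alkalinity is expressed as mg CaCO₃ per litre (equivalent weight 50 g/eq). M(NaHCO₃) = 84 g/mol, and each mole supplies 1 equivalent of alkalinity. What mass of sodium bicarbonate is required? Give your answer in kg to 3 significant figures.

Volume: 74.8 m³ = 74,800 L.
Alkalinity to add: (131 − 74) = 57 mg/L as CaCO₃ × 74,800 L = 4264 g as CaCO₃.
Equivalents: 4264 g ÷ 50 g/eq = 85.27 eq.
NaHCO₃ supplies 1 eq per mole → 85.27 mol.
Mass: 85.27 mol × 84 g/mol = 7163 g.

7.16 kg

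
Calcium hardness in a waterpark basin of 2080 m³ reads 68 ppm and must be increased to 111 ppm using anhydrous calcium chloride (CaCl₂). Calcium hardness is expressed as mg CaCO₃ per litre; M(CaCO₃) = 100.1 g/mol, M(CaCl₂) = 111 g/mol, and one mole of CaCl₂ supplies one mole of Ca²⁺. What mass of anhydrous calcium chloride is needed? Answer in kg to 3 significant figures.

Volume: 2080 m³ = 2,080,000 L.
Hardness to add: (111 − 68) = 43 mg/L as CaCO₃ × 2,080,000 L = 89,440 g as CaCO₃.
Moles of Ca²⁺ (1 mol Ca²⁺ ≡ 1 mol CaCO₃): 89,440 / 100.1 g/mol = 893.5 mol.
Mass of CaCl₂: 893.5 × 111 = 99,180 g.

99.2 kg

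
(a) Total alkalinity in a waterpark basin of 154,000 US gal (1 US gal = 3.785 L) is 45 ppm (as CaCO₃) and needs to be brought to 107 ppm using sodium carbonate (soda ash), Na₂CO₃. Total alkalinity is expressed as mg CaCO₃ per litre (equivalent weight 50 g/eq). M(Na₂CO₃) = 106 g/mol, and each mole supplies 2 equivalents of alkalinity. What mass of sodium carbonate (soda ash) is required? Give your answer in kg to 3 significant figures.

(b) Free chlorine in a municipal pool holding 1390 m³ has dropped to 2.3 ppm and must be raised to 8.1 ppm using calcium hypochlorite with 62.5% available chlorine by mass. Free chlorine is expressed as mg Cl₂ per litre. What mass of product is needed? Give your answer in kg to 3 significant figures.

(a) Volume: 154,000 US gal × 3.785 L/gal = 582,890 L.
(a) Alkalinity to add: (107 − 45) = 62 mg/L as CaCO₃ × 582,890 L = 36,140 g as CaCO₃.
(a) Equivalents: 36,140 g ÷ 50 g/eq = 722.8 eq.
(a) Each mole of Na₂CO₃ supplies 2 eq, so 722.8 / 2 = 361.4 mol.
(a) Mass: 361.4 mol × 106 g/mol = 38,310 g.

(b) Volume: 1390 m³ = 1,390,000 L.
(b) Chlorine deficit: 8.1 − 2.3 = 5.8 ppm = 5.8 mg/L as Cl₂.
(b) Cl₂ equivalent needed: 5.8 mg/L × 1,390,000 L = 8,062,000 mg = 8062 g.
(b) Product at 62.5% available chlorine: 8062 / 0.625 = 12,900 g.

(a) 38.3 kg; (b) 12.9 kg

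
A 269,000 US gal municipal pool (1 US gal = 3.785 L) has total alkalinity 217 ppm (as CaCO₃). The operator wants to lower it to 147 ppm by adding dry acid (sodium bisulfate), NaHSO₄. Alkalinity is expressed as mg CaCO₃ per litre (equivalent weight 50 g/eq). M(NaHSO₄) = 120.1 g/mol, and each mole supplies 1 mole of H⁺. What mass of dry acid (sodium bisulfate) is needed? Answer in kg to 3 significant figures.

171 kg

Volume: 269,000 US gal × 3.785 L/gal = 1,018,165 L.
Alkalinity to neutralize: (217 − 147) = 70 mg/L as CaCO₃ × 1,018,165 L = 71,270 g as CaCO₃.
Equivalents of H⁺ required: 71,270 ÷ 50 g/eq = 1425 eq = 1425 mol NaHSO₄.
Mass of NaHSO₄: 1425 × 120.1 = 171,200 g.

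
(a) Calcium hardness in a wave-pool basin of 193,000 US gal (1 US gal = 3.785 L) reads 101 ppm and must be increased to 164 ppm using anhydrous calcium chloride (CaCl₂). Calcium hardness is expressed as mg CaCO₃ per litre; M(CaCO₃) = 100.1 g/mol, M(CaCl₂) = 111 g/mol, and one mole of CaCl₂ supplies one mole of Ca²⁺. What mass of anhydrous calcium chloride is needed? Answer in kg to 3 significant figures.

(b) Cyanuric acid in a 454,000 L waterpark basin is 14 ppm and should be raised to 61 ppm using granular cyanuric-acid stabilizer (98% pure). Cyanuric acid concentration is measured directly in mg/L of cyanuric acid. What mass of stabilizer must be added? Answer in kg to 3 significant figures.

(a) Volume: 193,000 US gal × 3.785 L/gal = 730,505 L.
(a) Hardness to add: (164 − 101) = 63 mg/L as CaCO₃ × 730,505 L = 46,020 g as CaCO₃.
(a) Moles of Ca²⁺ (1 mol Ca²⁺ ≡ 1 mol CaCO₃): 46,020 / 100.1 g/mol = 459.8 mol.
(a) Mass of CaCl₂: 459.8 × 111 = 51,030 g.

(b) CYA to add: (61 − 14) = 47 mg/L × 454,000 L = 21,340 g cyanuric acid.
(b) At 98% purity: 21,340 / 0.98 = 21,770 g product.

(a) 51.0 kg; (b) 21.8 kg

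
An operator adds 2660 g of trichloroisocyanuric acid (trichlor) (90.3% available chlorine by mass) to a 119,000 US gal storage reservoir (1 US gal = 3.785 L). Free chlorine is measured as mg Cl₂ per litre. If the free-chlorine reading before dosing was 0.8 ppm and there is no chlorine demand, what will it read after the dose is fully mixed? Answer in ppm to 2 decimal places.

Volume: 119,000 US gal × 3.785 L/gal = 450,415 L.
Available chlorine delivered: 2660 g × 0.903 = 2402 g as Cl₂.
Concentration rise: 2402 g / 450,415 L = 5.333 mg/L = 5.33 ppm.
Final FC: 0.8 + 5.33 = 6.13 ppm.

6.13 ppm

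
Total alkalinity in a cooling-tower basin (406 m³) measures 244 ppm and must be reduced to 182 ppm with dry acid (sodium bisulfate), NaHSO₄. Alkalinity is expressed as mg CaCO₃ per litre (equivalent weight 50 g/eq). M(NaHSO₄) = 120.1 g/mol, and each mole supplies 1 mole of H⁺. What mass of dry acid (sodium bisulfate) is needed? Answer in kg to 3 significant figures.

60.5 kg

Volume: 406 m³ = 406,000 L.
Alkalinity to neutralize: (244 − 182) = 62 mg/L as CaCO₃ × 406,000 L = 25,170 g as CaCO₃.
Equivalents of H⁺ required: 25,170 ÷ 50 g/eq = 503.4 eq = 503.4 mol NaHSO₄.
Mass of NaHSO₄: 503.4 × 120.1 = 60,460 g.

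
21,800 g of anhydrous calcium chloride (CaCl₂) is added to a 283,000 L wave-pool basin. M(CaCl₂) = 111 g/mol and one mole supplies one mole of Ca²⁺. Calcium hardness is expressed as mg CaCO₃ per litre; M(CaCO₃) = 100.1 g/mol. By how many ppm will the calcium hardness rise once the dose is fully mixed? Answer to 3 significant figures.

69.5 ppm

Moles of Ca²⁺: 21,800 g ÷ 111 g/mol = 196.4 mol.
As CaCO₃: 196.4 mol × 100.1 g/mol = 19,660 g.
Rise: 19,660 g / 283,000 L × 1000 = 69.47 mg/L.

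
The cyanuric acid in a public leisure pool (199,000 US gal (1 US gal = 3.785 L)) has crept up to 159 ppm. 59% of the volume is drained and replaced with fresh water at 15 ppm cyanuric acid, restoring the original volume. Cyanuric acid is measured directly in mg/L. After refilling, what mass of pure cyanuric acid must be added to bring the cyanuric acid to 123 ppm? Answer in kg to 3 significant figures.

Volume: 199,000 US gal × 3.785 L/gal = 753,215 L.
After draining 59% and refilling: 159 × 0.41 + 15 × 0.59 = 74.04 ppm.
Deficit to target: 123 − 74.04 = 48.96 mg/L.
Mass: 48.96 mg/L × 753,215 L = 36,880 g cyanuric acid.

36.9 kg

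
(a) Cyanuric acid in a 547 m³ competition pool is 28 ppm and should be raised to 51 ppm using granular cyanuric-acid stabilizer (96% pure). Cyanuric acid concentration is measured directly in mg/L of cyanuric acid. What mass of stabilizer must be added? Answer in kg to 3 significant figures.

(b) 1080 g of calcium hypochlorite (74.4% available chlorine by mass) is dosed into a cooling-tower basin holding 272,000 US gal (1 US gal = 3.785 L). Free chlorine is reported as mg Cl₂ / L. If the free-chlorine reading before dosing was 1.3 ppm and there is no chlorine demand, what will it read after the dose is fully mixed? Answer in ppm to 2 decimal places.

(a) 13.1 kg; (b) 2.08 ppm

(a) Volume: 547 m³ = 547,000 L.
(a) CYA to add: (51 − 28) = 23 mg/L × 547,000 L = 12,580 g cyanuric acid.
(a) At 96% purity: 12,580 / 0.96 = 13,110 g product.

(b) Volume: 272,000 US gal × 3.785 L/gal = 1,029,520 L.
(b) Available chlorine delivered: 1080 g × 0.744 = 803.5 g as Cl₂.
(b) Concentration rise: 803.5 g / 1,029,520 L = 0.7805 mg/L = 0.78 ppm.
(b) Final FC: 1.3 + 0.78 = 2.08 ppm.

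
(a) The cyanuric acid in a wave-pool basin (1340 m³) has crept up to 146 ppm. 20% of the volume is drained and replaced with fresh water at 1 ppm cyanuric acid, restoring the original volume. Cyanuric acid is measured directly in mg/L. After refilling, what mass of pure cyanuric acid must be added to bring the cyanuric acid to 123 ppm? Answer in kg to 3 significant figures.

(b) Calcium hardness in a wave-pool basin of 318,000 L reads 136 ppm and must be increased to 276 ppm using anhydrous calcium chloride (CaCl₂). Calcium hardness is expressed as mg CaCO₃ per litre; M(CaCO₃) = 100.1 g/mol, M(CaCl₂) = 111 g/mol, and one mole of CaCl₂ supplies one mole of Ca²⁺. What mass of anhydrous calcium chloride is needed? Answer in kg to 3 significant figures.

(a) 8.04 kg; (b) 49.4 kg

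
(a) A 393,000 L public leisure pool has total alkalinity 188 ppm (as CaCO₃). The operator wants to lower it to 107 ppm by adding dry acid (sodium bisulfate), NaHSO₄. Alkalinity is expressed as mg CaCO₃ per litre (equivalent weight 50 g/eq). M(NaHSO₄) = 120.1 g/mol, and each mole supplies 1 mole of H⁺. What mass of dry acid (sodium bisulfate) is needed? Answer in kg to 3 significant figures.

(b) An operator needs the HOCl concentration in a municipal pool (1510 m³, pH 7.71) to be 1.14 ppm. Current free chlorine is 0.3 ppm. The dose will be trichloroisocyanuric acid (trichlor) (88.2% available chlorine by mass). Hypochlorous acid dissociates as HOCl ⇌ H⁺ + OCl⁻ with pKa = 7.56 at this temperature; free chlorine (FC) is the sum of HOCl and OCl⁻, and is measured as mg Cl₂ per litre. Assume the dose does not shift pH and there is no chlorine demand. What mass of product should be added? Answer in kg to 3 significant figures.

(a) Alkalinity to neutralize: (188 − 107) = 81 mg/L as CaCO₃ × 393,000 L = 31,830 g as CaCO₃.
(a) Equivalents of H⁺ required: 31,830 ÷ 50 g/eq = 636.7 eq = 636.7 mol NaHSO₄.
(a) Mass of NaHSO₄: 636.7 × 120.1 = 76,460 g.

(b) Volume: 1510 m³ = 1,510,000 L.
(b) [OCl⁻]/[HOCl] = 10^(pH − pKa) = 10^(7.71 − 7.56) = 1.413; fraction as HOCl = 1/(1 + 1.413) = 0.4145.
(b) Free chlorine required for 1.14 ppm HOCl: 1.14 / 0.4145 = 2.75 ppm.
(b) FC to add: 2.75 − 0.3 = 2.45 mg/L as Cl₂.
(b) Cl₂ equivalent: 2.45 mg/L × 1,510,000 L = 3700 g.
(b) Product at 88.2% available Cl: 3700 / 0.882 = 4195 g.

(a) 76.5 kg; (b) 4.19 kg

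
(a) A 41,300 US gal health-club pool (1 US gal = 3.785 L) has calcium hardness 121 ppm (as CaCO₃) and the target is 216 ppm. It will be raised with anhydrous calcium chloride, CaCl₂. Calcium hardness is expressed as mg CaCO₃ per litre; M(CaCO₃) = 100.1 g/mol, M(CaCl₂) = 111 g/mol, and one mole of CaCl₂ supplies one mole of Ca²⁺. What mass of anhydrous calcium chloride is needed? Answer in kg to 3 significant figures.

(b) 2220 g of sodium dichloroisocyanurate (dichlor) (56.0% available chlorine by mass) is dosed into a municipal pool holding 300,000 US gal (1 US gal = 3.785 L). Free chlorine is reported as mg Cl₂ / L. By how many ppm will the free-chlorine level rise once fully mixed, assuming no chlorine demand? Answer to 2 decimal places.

(a) 16.5 kg; (b) 1.09 ppm

(a) Volume: 41,300 US gal × 3.785 L/gal = 156,320 L.
(a) Hardness to add: (216 − 121) = 95 mg/L as CaCO₃ × 156,320 L = 14,850 g as CaCO₃.
(a) Moles of Ca²⁺ (1 mol Ca²⁺ ≡ 1 mol CaCO₃): 14,850 / 100.1 g/mol = 148.4 mol.
(a) Mass of CaCl₂: 148.4 × 111 = 16,470 g.

(b) Volume: 300,000 US gal × 3.785 L/gal = 1,135,500 L.
(b) Available chlorine delivered: 2220 g × 0.56 = 1243 g as Cl₂.
(b) Concentration rise: 1243 g / 1,135,500 L = 1.095 mg/L = 1.09 ppm.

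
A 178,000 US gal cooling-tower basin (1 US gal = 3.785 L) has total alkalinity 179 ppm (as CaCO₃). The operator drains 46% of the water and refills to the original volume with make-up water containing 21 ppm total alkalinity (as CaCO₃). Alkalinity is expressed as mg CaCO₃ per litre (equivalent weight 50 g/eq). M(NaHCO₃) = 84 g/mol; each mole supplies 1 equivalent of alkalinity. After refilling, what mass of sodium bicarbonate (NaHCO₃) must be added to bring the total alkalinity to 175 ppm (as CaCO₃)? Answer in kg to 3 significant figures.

77.7 kg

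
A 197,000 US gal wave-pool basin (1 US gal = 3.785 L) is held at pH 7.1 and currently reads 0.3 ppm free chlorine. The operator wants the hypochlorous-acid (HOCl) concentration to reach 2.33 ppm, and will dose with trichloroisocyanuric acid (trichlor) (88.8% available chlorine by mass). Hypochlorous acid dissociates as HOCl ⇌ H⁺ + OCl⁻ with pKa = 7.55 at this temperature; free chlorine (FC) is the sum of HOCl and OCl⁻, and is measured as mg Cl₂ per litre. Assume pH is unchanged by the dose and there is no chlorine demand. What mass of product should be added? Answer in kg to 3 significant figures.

2.40 kg

Volume: 197,000 US gal × 3.785 L/gal = 745,645 L.
[OCl⁻]/[HOCl] = 10^(pH − pKa) = 10^(7.1 − 7.55) = 0.3548; fraction as HOCl = 1/(1 + 0.3548) = 0.7381.
Free chlorine required for 2.33 ppm HOCl: 2.33 / 0.7381 = 3.157 ppm.
FC to add: 3.157 − 0.3 = 2.857 mg/L as Cl₂.
Cl₂ equivalent: 2.857 mg/L × 745,645 L = 2130 g.
Product at 88.8% available Cl: 2130 / 0.888 = 2399 g.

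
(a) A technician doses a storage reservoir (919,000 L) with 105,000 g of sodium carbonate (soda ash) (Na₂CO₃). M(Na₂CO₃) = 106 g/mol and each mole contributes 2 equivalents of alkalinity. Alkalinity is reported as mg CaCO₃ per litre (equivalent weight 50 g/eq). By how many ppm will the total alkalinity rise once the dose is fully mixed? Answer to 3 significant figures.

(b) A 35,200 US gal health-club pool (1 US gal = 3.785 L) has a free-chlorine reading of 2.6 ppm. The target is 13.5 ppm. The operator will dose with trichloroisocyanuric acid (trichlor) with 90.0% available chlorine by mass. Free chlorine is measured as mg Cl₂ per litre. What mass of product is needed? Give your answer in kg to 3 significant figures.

(a) Moles of Na₂CO₃: 105,000 g ÷ 106 g/mol = 990.6 mol → 1981 eq of alkalinity.
(a) As CaCO₃: 1981 eq × 50 g/eq = 99,060 g.
(a) Rise: 99,060 g / 919,000 L × 1000 = 107.8 mg/L.

(b) Volume: 35,200 US gal × 3.785 L/gal = 133,232 L.
(b) Chlorine deficit: 13.5 − 2.6 = 10.9 ppm = 10.9 mg/L as Cl₂.
(b) Cl₂ equivalent needed: 10.9 mg/L × 133,232 L = 1,452,000 mg = 1452 g.
(b) Product at 90.0% available chlorine: 1452 / 0.9 = 1614 g.

(a) 108 ppm; (b) 1.61 kg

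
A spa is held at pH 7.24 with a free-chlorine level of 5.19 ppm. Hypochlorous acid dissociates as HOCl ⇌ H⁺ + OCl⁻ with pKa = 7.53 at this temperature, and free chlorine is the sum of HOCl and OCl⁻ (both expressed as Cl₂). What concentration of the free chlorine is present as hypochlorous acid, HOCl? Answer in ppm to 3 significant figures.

[OCl⁻]/[HOCl] = 10^(pH − pKa) = 10^(7.24 − 7.53) = 10^-0.29 = 0.5129.
Fraction as HOCl = 1 / (1 + 0.5129) = 0.661.
HOCl = 0.661 × 5.19 ppm = 3.431 ppm.

3.43 ppm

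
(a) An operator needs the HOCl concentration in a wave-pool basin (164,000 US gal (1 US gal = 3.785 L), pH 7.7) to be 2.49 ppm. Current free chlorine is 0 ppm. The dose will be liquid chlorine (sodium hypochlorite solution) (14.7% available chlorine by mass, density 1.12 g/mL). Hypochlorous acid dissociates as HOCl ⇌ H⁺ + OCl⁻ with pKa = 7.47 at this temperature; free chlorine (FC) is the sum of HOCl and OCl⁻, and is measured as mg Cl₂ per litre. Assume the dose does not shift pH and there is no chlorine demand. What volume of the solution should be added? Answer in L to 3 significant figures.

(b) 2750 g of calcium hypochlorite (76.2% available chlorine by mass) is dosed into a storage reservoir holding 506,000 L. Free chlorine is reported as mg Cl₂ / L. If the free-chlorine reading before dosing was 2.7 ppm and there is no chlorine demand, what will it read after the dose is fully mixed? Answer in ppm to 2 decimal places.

(a) Volume: 164,000 US gal × 3.785 L/gal = 620,740 L.
(a) [OCl⁻]/[HOCl] = 10^(pH − pKa) = 10^(7.7 − 7.47) = 1.698; fraction as HOCl = 1/(1 + 1.698) = 0.3706.
(a) Free chlorine required for 2.49 ppm HOCl: 2.49 / 0.3706 = 6.719 ppm.
(a) FC to add: 6.719 − 0 = 6.719 mg/L as Cl₂.
(a) Cl₂ equivalent: 6.719 mg/L × 620,740 L = 4171 g.
(a) Product at 14.7% available Cl: 4171 / 0.147 = 28,370 g.
(a) Volume: 28,370 g ÷ 1.12 g/mL = 25,330 mL.

(b) Available chlorine delivered: 2750 g × 0.762 = 2096 g as Cl₂.
(b) Concentration rise: 2096 g / 506,000 L = 4.141 mg/L = 4.14 ppm.
(b) Final FC: 2.7 + 4.14 = 6.84 ppm.

(a) 25.3 L; (b) 6.84 ppm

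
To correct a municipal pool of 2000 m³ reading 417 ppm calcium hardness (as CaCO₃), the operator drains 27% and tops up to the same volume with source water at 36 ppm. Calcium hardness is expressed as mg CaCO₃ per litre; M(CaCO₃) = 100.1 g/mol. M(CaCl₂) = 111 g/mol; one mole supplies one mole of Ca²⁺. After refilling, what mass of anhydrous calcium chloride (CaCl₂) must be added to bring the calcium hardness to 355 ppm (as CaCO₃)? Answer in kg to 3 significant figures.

90.6 kg

Volume: 2000 m³ = 2,000,000 L.
After draining 27% and refilling: 417 × 0.73 + 36 × 0.27 = 314.13 ppm.
Deficit to target: 355 − 314.13 = 40.87 mg/L.
As CaCO₃: 40.87 mg/L × 2,000,000 L = 81,740 g; ÷ 100.1 = 816.6 mol Ca²⁺.
Mass: 816.6 × 111 = 90,640 g.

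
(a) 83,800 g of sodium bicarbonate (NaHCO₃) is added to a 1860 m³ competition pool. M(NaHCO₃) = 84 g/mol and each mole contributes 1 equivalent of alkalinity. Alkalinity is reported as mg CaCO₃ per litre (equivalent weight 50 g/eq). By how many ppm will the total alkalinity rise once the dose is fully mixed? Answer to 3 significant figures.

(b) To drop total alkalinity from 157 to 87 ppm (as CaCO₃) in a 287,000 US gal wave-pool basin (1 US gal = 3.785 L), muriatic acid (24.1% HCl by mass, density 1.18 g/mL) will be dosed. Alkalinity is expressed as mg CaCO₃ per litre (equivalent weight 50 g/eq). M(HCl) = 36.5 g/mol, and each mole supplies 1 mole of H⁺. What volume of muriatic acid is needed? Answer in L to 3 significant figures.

(a) Volume: 1860 m³ = 1,860,000 L.
(a) Moles of NaHCO₃: 83,800 g ÷ 84 g/mol = 997.6 mol → 997.6 eq of alkalinity.
(a) As CaCO₃: 997.6 eq × 50 g/eq = 49,880 g.
(a) Rise: 49,880 g / 1,860,000 L × 1000 = 26.82 mg/L.

(b) Volume: 287,000 US gal × 3.785 L/gal = 1,086,295 L.
(b) Alkalinity to neutralize: (157 − 87) = 70 mg/L as CaCO₃ × 1,086,295 L = 76,040 g as CaCO₃.
(b) Equivalents of H⁺ required: 76,040 ÷ 50 g/eq = 1521 eq = 1521 mol HCl.
(b) Mass of HCl: 1521 × 36.5 = 55,510 g.
(b) Mass of 24.1% solution: 55,510 / 0.241 = 230,300 g.
(b) Volume: 230,300 g ÷ 1.18 g/mL = 195,200 mL.

(a) 26.8 ppm; (b) 195 L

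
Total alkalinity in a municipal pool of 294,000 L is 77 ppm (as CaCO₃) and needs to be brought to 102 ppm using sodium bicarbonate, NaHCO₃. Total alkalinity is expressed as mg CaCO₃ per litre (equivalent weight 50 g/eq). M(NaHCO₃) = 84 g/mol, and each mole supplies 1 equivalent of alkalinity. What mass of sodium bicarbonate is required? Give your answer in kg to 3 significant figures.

12.3 kg

Alkalinity to add: (102 − 77) = 25 mg/L as CaCO₃ × 294,000 L = 7350 g as CaCO₃.
Equivalents: 7350 g ÷ 50 g/eq = 147 eq.
NaHCO₃ supplies 1 eq per mole → 147 mol.
Mass: 147 mol × 84 g/mol = 12,350 g.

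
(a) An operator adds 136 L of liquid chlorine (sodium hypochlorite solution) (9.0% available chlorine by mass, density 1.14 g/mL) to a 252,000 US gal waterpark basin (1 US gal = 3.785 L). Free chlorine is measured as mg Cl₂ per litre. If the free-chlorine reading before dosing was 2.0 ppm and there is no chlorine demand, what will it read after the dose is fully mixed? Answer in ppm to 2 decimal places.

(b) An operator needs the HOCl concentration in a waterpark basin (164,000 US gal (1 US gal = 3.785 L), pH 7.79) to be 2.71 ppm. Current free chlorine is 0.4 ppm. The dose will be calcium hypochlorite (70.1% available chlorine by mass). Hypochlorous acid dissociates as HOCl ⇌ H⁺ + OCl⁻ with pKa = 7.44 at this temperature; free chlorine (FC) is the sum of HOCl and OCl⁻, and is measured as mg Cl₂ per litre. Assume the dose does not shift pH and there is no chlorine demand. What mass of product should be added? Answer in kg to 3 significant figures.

(a) 16.63 ppm; (b) 7.42 kg

(a) Volume: 252,000 US gal × 3.785 L/gal = 953,820 L.
(a) Mass of solution: 136 L × 1000 mL/L × 1.14 g/mL = 155,000 g.
(a) Available chlorine delivered: 155,000 g × 0.09 = 13,950 g as Cl₂.
(a) Concentration rise: 13,950 g / 953,820 L = 14.63 mg/L = 14.63 ppm.
(a) Final FC: 2.0 + 14.63 = 16.63 ppm.

(b) Volume: 164,000 US gal × 3.785 L/gal = 620,740 L.
(b) [OCl⁻]/[HOCl] = 10^(pH − pKa) = 10^(7.79 − 7.44) = 2.239; fraction as HOCl = 1/(1 + 2.239) = 0.3088.
(b) Free chlorine required for 2.71 ppm HOCl: 2.71 / 0.3088 = 8.777 ppm.
(b) FC to add: 8.777 − 0.4 = 8.377 mg/L as Cl₂.
(b) Cl₂ equivalent: 8.377 mg/L × 620,740 L = 5200 g.
(b) Product at 70.1% available Cl: 5200 / 0.701 = 7418 g.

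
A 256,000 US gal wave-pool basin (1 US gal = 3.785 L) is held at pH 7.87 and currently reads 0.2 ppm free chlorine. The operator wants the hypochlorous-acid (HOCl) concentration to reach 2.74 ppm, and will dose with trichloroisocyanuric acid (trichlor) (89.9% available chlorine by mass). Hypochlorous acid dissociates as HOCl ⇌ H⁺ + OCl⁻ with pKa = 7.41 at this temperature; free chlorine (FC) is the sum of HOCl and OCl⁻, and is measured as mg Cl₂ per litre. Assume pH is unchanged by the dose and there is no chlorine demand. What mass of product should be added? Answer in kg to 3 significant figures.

11.3 kg

Volume: 256,000 US gal × 3.785 L/gal = 968,960 L.
[OCl⁻]/[HOCl] = 10^(pH − pKa) = 10^(7.87 − 7.41) = 2.884; fraction as HOCl = 1/(1 + 2.884) = 0.2575.
Free chlorine required for 2.74 ppm HOCl: 2.74 / 0.2575 = 10.64 ppm.
FC to add: 10.64 − 0.2 = 10.44 mg/L as Cl₂.
Cl₂ equivalent: 10.44 mg/L × 968,960 L = 10,120 g.
Product at 89.9% available Cl: 10,120 / 0.899 = 11,250 g.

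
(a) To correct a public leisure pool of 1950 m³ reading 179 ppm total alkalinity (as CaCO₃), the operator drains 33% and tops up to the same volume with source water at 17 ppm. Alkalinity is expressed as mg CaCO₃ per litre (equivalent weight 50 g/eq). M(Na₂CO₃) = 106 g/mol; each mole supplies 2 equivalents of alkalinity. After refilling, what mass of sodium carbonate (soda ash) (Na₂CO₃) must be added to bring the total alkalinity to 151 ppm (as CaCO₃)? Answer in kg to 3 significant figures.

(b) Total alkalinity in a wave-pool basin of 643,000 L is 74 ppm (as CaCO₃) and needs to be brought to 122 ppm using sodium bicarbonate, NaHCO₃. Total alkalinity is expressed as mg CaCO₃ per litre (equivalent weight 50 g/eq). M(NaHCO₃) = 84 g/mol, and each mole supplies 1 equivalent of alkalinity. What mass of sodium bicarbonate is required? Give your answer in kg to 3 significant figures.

(a) 52.6 kg; (b) 51.9 kg

(a) Volume: 1950 m³ = 1,950,000 L.
(a) After draining 33% and refilling: 179 × 0.67 + 17 × 0.33 = 125.54 ppm.
(a) Deficit to target: 151 − 125.54 = 25.46 mg/L.
(a) As CaCO₃: 25.46 mg/L × 1,950,000 L = 49,650 g; ÷ 50 g/eq ÷ 2 = 496.5 mol Na₂CO₃.
(a) Mass: 496.5 × 106 = 52,630 g.

(b) Alkalinity to add: (122 − 74) = 48 mg/L as CaCO₃ × 643,000 L = 30,860 g as CaCO₃.
(b) Equivalents: 30,860 g ÷ 50 g/eq = 617.3 eq.
(b) NaHCO₃ supplies 1 eq per mole → 617.3 mol.
(b) Mass: 617.3 mol × 84 g/mol = 51,850 g.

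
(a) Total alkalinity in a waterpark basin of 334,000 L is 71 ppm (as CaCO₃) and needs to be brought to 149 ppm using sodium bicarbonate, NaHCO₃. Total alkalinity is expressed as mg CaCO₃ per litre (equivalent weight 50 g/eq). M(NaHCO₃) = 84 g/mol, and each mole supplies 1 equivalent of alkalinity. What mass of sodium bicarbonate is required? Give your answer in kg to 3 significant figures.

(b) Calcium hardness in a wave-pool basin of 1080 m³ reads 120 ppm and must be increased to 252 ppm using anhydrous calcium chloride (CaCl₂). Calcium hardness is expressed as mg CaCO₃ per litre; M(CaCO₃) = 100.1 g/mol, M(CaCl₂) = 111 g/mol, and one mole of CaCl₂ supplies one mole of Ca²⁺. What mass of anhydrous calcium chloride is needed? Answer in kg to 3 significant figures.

(a) 43.8 kg; (b) 158 kg

(a) Alkalinity to add: (149 − 71) = 78 mg/L as CaCO₃ × 334,000 L = 26,050 g as CaCO₃.
(a) Equivalents: 26,050 g ÷ 50 g/eq = 521 eq.
(a) NaHCO₃ supplies 1 eq per mole → 521 mol.
(a) Mass: 521 mol × 84 g/mol = 43,770 g.

(b) Volume: 1080 m³ = 1,080,000 L.
(b) Hardness to add: (252 − 120) = 132 mg/L as CaCO₃ × 1,080,000 L = 142,600 g as CaCO₃.
(b) Moles of Ca²⁺ (1 mol Ca²⁺ ≡ 1 mol CaCO₃): 142,600 / 100.1 g/mol = 1424 mol.
(b) Mass of CaCl₂: 1424 × 111 = 158,100 g.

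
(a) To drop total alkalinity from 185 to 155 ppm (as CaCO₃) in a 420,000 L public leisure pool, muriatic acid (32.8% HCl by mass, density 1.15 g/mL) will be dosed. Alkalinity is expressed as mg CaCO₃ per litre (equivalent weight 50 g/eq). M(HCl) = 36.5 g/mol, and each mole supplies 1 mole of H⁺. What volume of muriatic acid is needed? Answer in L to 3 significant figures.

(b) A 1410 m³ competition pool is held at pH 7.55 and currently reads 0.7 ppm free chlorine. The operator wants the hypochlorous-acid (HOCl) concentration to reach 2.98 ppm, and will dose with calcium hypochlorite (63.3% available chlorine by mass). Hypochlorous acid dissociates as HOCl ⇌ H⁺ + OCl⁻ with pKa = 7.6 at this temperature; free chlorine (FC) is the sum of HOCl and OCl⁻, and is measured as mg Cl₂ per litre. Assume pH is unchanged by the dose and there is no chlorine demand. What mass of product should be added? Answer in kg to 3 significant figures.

(a) Alkalinity to neutralize: (185 − 155) = 30 mg/L as CaCO₃ × 420,000 L = 12,600 g as CaCO₃.
(a) Equivalents of H⁺ required: 12,600 ÷ 50 g/eq = 252 eq = 252 mol HCl.
(a) Mass of HCl: 252 × 36.5 = 9198 g.
(a) Mass of 32.8% solution: 9198 / 0.328 = 28,040 g.
(a) Volume: 28,040 g ÷ 1.15 g/mL = 24,380 mL.

(b) Volume: 1410 m³ = 1,410,000 L.
(b) [OCl⁻]/[HOCl] = 10^(pH − pKa) = 10^(7.55 − 7.6) = 0.8913; fraction as HOCl = 1/(1 + 0.8913) = 0.5288.
(b) Free chlorine required for 2.98 ppm HOCl: 2.98 / 0.5288 = 5.636 ppm.
(b) FC to add: 5.636 − 0.7 = 4.936 mg/L as Cl₂.
(b) Cl₂ equivalent: 4.936 mg/L × 1,410,000 L = 6960 g.
(b) Product at 63.3% available Cl: 6960 / 0.633 = 10,990 g.

(a) 24.4 L; (b) 11.0 kg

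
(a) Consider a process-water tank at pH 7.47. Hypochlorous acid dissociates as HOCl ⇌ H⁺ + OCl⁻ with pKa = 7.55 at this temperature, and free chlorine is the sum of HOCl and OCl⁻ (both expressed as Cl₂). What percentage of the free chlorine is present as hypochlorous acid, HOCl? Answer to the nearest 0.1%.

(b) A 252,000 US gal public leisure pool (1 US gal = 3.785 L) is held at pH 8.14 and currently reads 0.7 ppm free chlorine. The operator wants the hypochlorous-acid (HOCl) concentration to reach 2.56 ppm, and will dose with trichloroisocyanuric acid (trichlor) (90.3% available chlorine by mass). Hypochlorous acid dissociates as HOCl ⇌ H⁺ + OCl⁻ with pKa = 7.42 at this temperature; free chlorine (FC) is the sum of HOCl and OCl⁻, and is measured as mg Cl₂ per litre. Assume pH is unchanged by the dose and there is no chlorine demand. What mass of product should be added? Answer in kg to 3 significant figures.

(a) 54.6%; (b) 16.2 kg

(a) [OCl⁻]/[HOCl] = 10^(pH − pKa) = 10^(7.47 − 7.55) = 10^-0.08 = 0.8318.
(a) Fraction as HOCl = 1 / (1 + 0.8318) = 0.5459.

(b) Volume: 252,000 US gal × 3.785 L/gal = 953,820 L.
(b) [OCl⁻]/[HOCl] = 10^(pH − pKa) = 10^(8.14 − 7.42) = 5.248; fraction as HOCl = 1/(1 + 5.248) = 0.16.
(b) Free chlorine required for 2.56 ppm HOCl: 2.56 / 0.16 = 16 ppm.
(b) FC to add: 16 − 0.7 = 15.3 mg/L as Cl₂.
(b) Cl₂ equivalent: 15.3 mg/L × 953,820 L = 14,590 g.
(b) Product at 90.3% available Cl: 14,590 / 0.903 = 16,160 g.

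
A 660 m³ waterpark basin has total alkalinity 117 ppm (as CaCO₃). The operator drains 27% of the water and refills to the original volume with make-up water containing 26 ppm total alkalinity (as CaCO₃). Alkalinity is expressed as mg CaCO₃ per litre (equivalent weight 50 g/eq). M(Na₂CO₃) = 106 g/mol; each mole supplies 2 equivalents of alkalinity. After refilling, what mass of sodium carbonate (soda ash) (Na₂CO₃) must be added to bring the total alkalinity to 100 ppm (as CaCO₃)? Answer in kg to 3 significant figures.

Volume: 660 m³ = 660,000 L.
After draining 27% and refilling: 117 × 0.73 + 26 × 0.27 = 92.43 ppm.
Deficit to target: 100 − 92.43 = 7.57 mg/L.
As CaCO₃: 7.57 mg/L × 660,000 L = 4996 g; ÷ 50 g/eq ÷ 2 = 49.96 mol Na₂CO₃.
Mass: 49.96 × 106 = 5296 g.

5.30 kg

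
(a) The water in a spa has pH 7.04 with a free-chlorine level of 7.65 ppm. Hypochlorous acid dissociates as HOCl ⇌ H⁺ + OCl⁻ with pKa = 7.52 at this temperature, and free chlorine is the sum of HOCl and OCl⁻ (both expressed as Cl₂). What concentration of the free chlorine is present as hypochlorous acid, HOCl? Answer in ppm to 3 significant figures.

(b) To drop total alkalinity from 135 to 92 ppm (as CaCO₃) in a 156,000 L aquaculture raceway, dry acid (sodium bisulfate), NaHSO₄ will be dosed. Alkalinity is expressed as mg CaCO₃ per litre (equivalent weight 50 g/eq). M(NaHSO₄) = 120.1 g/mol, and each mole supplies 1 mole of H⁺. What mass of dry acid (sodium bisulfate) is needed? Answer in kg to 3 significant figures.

(a) [OCl⁻]/[HOCl] = 10^(pH − pKa) = 10^(7.04 − 7.52) = 10^-0.48 = 0.3311.
(a) Fraction as HOCl = 1 / (1 + 0.3311) = 0.7512.
(a) HOCl = 0.7512 × 7.65 ppm = 5.747 ppm.

(b) Alkalinity to neutralize: (135 − 92) = 43 mg/L as CaCO₃ × 156,000 L = 6708 g as CaCO₃.
(b) Equivalents of H⁺ required: 6708 ÷ 50 g/eq = 134.2 eq = 134.2 mol NaHSO₄.
(b) Mass of NaHSO₄: 134.2 × 120.1 = 16,110 g.

(a) 5.75 ppm; (b) 16.1 kg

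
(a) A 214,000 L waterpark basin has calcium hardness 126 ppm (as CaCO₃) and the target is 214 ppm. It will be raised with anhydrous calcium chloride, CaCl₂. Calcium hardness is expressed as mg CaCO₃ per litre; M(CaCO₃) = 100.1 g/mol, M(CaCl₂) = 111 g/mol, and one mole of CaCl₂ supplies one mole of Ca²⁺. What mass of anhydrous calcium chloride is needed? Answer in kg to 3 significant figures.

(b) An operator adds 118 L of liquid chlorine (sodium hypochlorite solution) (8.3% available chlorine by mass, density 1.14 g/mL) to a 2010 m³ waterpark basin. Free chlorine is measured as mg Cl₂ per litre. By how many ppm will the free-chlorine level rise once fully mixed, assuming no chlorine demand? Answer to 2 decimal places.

(a) Hardness to add: (214 − 126) = 88 mg/L as CaCO₃ × 214,000 L = 18,830 g as CaCO₃.
(a) Moles of Ca²⁺ (1 mol Ca²⁺ ≡ 1 mol CaCO₃): 18,830 / 100.1 g/mol = 188.1 mol.
(a) Mass of CaCl₂: 188.1 × 111 = 20,880 g.

(b) Volume: 2010 m³ = 2,010,000 L.
(b) Mass of solution: 118 L × 1000 mL/L × 1.14 g/mL = 134,500 g.
(b) Available chlorine delivered: 134,500 g × 0.083 = 11,170 g as Cl₂.
(b) Concentration rise: 11,170 g / 2,010,000 L = 5.555 mg/L = 5.55 ppm.

(a) 20.9 kg; (b) 5.55 ppm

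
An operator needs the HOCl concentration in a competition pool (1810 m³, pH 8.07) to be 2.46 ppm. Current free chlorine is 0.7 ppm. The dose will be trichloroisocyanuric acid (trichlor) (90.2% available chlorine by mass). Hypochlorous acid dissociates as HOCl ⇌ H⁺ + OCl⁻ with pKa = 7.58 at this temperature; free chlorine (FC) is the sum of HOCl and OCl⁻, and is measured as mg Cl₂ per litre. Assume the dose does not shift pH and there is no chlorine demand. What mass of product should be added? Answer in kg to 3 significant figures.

18.8 kg

Volume: 1810 m³ = 1,810,000 L.
[OCl⁻]/[HOCl] = 10^(pH − pKa) = 10^(8.07 − 7.58) = 3.09; fraction as HOCl = 1/(1 + 3.09) = 0.2445.
Free chlorine required for 2.46 ppm HOCl: 2.46 / 0.2445 = 10.06 ppm.
FC to add: 10.06 − 0.7 = 9.362 mg/L as Cl₂.
Cl₂ equivalent: 9.362 mg/L × 1,810,000 L = 16,950 g.
Product at 90.2% available Cl: 16,950 / 0.902 = 18,790 g.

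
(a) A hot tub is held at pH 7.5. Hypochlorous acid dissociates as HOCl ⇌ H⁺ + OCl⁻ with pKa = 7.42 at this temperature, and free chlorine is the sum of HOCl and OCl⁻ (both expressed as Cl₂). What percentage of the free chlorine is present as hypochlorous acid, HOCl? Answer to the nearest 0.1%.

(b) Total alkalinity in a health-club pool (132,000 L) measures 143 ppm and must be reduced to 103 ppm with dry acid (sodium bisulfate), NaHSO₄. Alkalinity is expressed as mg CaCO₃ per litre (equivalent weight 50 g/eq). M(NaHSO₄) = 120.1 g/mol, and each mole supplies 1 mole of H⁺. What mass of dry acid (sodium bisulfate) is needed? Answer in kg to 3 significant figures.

(a) [OCl⁻]/[HOCl] = 10^(pH − pKa) = 10^(7.5 − 7.42) = 10^0.08 = 1.202.
(a) Fraction as HOCl = 1 / (1 + 1.202) = 0.4541.

(b) Alkalinity to neutralize: (143 − 103) = 40 mg/L as CaCO₃ × 132,000 L = 5280 g as CaCO₃.
(b) Equivalents of H⁺ required: 5280 ÷ 50 g/eq = 105.6 eq = 105.6 mol NaHSO₄.
(b) Mass of NaHSO₄: 105.6 × 120.1 = 12,680 g.

(a) 45.4%; (b) 12.7 kg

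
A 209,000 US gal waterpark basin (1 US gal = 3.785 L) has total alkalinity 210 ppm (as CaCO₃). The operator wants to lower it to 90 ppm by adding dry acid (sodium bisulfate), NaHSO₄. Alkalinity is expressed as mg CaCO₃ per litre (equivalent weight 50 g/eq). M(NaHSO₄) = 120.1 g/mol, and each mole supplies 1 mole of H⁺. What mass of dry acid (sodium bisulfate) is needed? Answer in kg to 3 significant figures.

228 kg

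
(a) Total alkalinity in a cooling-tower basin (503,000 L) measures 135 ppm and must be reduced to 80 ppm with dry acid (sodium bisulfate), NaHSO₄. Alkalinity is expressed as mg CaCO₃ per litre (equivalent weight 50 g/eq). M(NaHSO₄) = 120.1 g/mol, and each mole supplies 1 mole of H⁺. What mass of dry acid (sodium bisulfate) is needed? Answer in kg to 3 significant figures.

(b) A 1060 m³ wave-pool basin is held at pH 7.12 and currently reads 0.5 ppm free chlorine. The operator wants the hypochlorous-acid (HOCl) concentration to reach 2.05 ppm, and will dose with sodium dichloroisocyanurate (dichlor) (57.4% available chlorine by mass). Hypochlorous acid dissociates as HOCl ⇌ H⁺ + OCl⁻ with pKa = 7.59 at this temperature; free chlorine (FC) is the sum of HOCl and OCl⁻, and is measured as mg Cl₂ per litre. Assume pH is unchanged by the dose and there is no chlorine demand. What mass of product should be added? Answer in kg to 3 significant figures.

(a) Alkalinity to neutralize: (135 − 80) = 55 mg/L as CaCO₃ × 503,000 L = 27,660 g as CaCO₃.
(a) Equivalents of H⁺ required: 27,660 ÷ 50 g/eq = 553.3 eq = 553.3 mol NaHSO₄.
(a) Mass of NaHSO₄: 553.3 × 120.1 = 66,450 g.

(b) Volume: 1060 m³ = 1,060,000 L.
(b) [OCl⁻]/[HOCl] = 10^(pH − pKa) = 10^(7.12 − 7.59) = 0.3388; fraction as HOCl = 1/(1 + 0.3388) = 0.7469.
(b) Free chlorine required for 2.05 ppm HOCl: 2.05 / 0.7469 = 2.745 ppm.
(b) FC to add: 2.745 − 0.5 = 2.245 mg/L as Cl₂.
(b) Cl₂ equivalent: 2.245 mg/L × 1,060,000 L = 2379 g.
(b) Product at 57.4% available Cl: 2379 / 0.574 = 4145 g.

(a) 66.5 kg; (b) 4.15 kg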